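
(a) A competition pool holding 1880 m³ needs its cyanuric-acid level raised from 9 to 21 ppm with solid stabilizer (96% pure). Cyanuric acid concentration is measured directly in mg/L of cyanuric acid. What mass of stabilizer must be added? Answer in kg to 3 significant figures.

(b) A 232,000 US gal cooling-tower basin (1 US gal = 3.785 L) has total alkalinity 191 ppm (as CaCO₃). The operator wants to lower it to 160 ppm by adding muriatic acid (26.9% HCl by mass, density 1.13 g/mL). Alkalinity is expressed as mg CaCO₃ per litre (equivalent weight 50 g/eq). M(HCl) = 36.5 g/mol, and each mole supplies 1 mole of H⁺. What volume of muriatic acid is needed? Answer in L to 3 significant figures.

(a) 23.5 kg; (b) 65.4 L

(a) Volume: 1880 m³ = 1,880,000 L.
(a) CYA to add: (21 − 9) = 12 mg/L × 1,880,000 L = 22,560 g cyanuric acid.
(a) At 96% purity: 22,560 / 0.96 = 23,500 g product.

(b) Volume: 232,000 US gal × 3.785 L/gal = 878,120 L.
(b) Alkalinity to neutralize: (191 − 160) = 31 mg/L as CaCO₃ × 878,120 L = 27,220 g as CaCO₃.
(b) Equivalents of H⁺ required: 27,220 ÷ 50 g/eq = 544.4 eq = 544.4 mol HCl.
(b) Mass of HCl: 544.4 × 36.5 = 19,870 g.
(b) Mass of 26.9% solution: 19,870 / 0.269 = 73,870 g.
(b) Volume: 73,870 g ÷ 1.13 g/mL = 65,370 mL.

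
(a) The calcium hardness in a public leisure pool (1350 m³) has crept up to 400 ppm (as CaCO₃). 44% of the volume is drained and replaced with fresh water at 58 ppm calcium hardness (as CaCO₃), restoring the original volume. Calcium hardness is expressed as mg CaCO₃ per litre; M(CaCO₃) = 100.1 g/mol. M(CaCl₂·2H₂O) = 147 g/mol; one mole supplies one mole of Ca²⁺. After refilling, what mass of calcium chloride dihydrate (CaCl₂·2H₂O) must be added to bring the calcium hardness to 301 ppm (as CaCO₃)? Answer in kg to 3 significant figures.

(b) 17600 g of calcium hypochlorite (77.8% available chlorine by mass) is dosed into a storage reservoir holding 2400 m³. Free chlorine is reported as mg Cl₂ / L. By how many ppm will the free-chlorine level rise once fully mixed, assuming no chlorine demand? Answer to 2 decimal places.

(a) 102 kg; (b) 5.71 ppm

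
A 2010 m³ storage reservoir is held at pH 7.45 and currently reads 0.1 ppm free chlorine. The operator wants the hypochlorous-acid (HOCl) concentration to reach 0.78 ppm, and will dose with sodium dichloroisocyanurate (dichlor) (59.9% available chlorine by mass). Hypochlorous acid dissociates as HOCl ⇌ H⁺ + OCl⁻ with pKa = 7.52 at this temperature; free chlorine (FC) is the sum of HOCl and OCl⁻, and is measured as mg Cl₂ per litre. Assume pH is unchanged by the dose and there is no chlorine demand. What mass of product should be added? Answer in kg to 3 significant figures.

4.51 kg

Volume: 2010 m³ = 2,010,000 L.
[OCl⁻]/[HOCl] = 10^(pH − pKa) = 10^(7.45 − 7.52) = 0.8511; fraction as HOCl = 1/(1 + 0.8511) = 0.5402.
Free chlorine required for 0.78 ppm HOCl: 0.78 / 0.5402 = 1.444 ppm.
FC to add: 1.444 − 0.1 = 1.344 mg/L as Cl₂.
Cl₂ equivalent: 1.344 mg/L × 2,010,000 L = 2701 g.
Product at 59.9% available Cl: 2701 / 0.599 = 4510 g.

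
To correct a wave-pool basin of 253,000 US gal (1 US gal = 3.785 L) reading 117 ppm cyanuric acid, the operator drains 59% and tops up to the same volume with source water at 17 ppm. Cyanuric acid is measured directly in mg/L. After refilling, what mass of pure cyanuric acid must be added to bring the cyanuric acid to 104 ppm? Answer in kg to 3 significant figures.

Volume: 253,000 US gal × 3.785 L/gal = 957,605 L.
After draining 59% and refilling: 117 × 0.41 + 17 × 0.59 = 58 ppm.
Deficit to target: 104 − 58 = 46 mg/L.
Mass: 46 mg/L × 957,605 L = 44,050 g cyanuric acid.

44.0 kg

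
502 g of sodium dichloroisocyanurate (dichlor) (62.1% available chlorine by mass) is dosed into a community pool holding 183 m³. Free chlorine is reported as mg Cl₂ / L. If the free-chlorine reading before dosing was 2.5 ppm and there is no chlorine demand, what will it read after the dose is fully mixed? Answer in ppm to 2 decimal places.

Volume: 183 m³ = 183,000 L.
Available chlorine delivered: 502 g × 0.621 = 311.7 g as Cl₂.
Concentration rise: 311.7 g / 183,000 L = 1.704 mg/L = 1.70 ppm.
Final FC: 2.5 + 1.70 = 4.20 ppm.

4.20 ppm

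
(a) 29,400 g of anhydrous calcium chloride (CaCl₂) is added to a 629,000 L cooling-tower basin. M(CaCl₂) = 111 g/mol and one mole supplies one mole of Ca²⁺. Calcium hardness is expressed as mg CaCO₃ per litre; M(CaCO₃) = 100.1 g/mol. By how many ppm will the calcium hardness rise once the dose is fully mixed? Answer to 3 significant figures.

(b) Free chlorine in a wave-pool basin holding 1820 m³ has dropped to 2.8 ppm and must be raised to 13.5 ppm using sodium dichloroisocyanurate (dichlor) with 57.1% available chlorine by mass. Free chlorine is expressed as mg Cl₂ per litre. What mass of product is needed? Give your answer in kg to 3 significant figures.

(a) 42.2 ppm; (b) 34.1 kg

(a) Moles of Ca²⁺: 29,400 g ÷ 111 g/mol = 264.9 mol.
(a) As CaCO₃: 264.9 mol × 100.1 g/mol = 26,510 g.
(a) Rise: 26,510 g / 629,000 L × 1000 = 42.15 mg/L.

(b) Volume: 1820 m³ = 1,820,000 L.
(b) Chlorine deficit: 13.5 − 2.8 = 10.7 ppm = 10.7 mg/L as Cl₂.
(b) Cl₂ equivalent needed: 10.7 mg/L × 1,820,000 L = 19,470,000 mg = 19,470 g.
(b) Product at 57.1% available chlorine: 19,470 / 0.571 = 34,110 g.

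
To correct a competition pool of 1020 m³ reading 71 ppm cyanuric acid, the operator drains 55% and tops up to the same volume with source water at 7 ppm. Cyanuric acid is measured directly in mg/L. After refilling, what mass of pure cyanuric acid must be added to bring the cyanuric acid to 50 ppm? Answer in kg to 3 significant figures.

Volume: 1020 m³ = 1,020,000 L.
After draining 55% and refilling: 71 × 0.45 + 7 × 0.55 = 35.8 ppm.
Deficit to target: 50 − 35.8 = 14.2 mg/L.
Mass: 14.2 mg/L × 1,020,000 L = 14,480 g cyanuric acid.

14.5 kg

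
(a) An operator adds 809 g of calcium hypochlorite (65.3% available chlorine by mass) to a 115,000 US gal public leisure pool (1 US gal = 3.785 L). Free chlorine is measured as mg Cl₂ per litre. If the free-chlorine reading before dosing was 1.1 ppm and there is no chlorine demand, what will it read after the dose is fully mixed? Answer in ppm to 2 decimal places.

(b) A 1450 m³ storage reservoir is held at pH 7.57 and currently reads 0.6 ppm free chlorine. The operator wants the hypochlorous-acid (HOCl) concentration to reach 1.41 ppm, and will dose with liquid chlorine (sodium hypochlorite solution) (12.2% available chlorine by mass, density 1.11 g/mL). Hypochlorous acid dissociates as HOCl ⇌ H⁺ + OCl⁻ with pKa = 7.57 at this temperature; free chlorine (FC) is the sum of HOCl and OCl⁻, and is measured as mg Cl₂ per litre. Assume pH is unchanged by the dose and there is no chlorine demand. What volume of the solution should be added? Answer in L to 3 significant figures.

(a) Volume: 115,000 US gal × 3.785 L/gal = 435,275 L.
(a) Available chlorine delivered: 809 g × 0.653 = 528.3 g as Cl₂.
(a) Concentration rise: 528.3 g / 435,275 L = 1.214 mg/L = 1.21 ppm.
(a) Final FC: 1.1 + 1.21 = 2.31 ppm.

(b) Volume: 1450 m³ = 1,450,000 L.
(b) [OCl⁻]/[HOCl] = 10^(pH − pKa) = 10^(7.57 − 7.57) = 1; fraction as HOCl = 1/(1 + 1) = 0.5.
(b) Free chlorine required for 1.41 ppm HOCl: 1.41 / 0.5 = 2.82 ppm.
(b) FC to add: 2.82 − 0.6 = 2.22 mg/L as Cl₂.
(b) Cl₂ equivalent: 2.22 mg/L × 1,450,000 L = 3219 g.
(b) Product at 12.2% available Cl: 3219 / 0.122 = 26,390 g.
(b) Volume: 26,390 g ÷ 1.11 g/mL = 23,770 mL.

(a) 2.31 ppm; (b) 23.8 L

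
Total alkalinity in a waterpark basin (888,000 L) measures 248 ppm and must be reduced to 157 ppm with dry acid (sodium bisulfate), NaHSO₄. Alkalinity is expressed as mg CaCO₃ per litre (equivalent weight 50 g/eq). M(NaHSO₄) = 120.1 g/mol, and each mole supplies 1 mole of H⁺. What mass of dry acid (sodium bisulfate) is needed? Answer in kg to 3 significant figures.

Alkalinity to neutralize: (248 − 157) = 91 mg/L as CaCO₃ × 888,000 L = 80,810 g as CaCO₃.
Equivalents of H⁺ required: 80,810 ÷ 50 g/eq = 1616 eq = 1616 mol NaHSO₄.
Mass of NaHSO₄: 1616 × 120.1 = 194,100 g.

194 kg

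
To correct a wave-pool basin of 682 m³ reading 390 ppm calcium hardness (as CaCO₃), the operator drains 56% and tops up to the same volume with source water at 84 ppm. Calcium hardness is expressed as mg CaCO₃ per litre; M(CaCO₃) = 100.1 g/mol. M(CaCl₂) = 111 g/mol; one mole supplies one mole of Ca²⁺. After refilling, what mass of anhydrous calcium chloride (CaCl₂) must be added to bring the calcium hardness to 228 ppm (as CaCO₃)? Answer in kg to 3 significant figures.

Volume: 682 m³ = 682,000 L.
After draining 56% and refilling: 390 × 0.44 + 84 × 0.56 = 218.64 ppm.
Deficit to target: 228 − 218.64 = 9.36 mg/L.
As CaCO₃: 9.36 mg/L × 682,000 L = 6384 g; ÷ 100.1 = 63.77 mol Ca²⁺.
Mass: 63.77 × 111 = 7079 g.

7.08 kg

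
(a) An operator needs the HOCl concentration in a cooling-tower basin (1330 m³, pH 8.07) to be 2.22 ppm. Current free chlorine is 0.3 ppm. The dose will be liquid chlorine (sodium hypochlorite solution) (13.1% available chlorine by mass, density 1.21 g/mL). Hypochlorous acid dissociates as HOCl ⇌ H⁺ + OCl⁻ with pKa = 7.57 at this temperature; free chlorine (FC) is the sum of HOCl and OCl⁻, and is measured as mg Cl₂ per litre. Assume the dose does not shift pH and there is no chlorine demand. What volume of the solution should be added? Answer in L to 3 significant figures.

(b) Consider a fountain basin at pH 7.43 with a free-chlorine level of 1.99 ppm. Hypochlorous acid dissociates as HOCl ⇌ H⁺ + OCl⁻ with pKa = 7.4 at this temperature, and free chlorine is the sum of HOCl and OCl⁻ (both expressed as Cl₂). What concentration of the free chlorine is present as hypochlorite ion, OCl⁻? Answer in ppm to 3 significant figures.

(a) Volume: 1330 m³ = 1,330,000 L.
(a) [OCl⁻]/[HOCl] = 10^(pH − pKa) = 10^(8.07 − 7.57) = 3.162; fraction as HOCl = 1/(1 + 3.162) = 0.2403.
(a) Free chlorine required for 2.22 ppm HOCl: 2.22 / 0.2403 = 9.24 ppm.
(a) FC to add: 9.24 − 0.3 = 8.94 mg/L as Cl₂.
(a) Cl₂ equivalent: 8.94 mg/L × 1,330,000 L = 11,890 g.
(a) Product at 13.1% available Cl: 11,890 / 0.131 = 90,770 g.
(a) Volume: 90,770 g ÷ 1.21 g/mL = 75,010 mL.

(b) [OCl⁻]/[HOCl] = 10^(pH − pKa) = 10^(7.43 − 7.4) = 10^0.03 = 1.072.
(b) Fraction as HOCl = 1 / (1 + 1.072) = 0.4827.
(b) OCl⁻ = (1 − 0.4827) × 1.99 ppm = 1.029 ppm.

(a) 75.0 L; (b) 1.03 ppm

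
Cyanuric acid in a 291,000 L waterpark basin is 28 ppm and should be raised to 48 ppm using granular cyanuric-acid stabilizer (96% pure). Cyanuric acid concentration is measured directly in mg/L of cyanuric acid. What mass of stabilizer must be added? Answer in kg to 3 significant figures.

6.06 kg

CYA to add: (48 − 28) = 20 mg/L × 291,000 L = 5820 g cyanuric acid.
At 96% purity: 5820 / 0.96 = 6062 g product.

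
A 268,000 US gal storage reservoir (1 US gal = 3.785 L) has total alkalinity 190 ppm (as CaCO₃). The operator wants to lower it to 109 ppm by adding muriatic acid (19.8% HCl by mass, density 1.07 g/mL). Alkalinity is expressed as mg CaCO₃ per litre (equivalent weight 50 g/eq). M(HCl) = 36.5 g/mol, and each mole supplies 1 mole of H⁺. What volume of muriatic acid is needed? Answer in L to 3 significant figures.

Volume: 268,000 US gal × 3.785 L/gal = 1,014,380 L.
Alkalinity to neutralize: (190 − 109) = 81 mg/L as CaCO₃ × 1,014,380 L = 82,160 g as CaCO₃.
Equivalents of H⁺ required: 82,160 ÷ 50 g/eq = 1643 eq = 1643 mol HCl.
Mass of HCl: 1643 × 36.5 = 59,980 g.
Mass of 19.8% solution: 59,980 / 0.198 = 302,900 g.
Volume: 302,900 g ÷ 1.07 g/mL = 283,100 mL.

283 L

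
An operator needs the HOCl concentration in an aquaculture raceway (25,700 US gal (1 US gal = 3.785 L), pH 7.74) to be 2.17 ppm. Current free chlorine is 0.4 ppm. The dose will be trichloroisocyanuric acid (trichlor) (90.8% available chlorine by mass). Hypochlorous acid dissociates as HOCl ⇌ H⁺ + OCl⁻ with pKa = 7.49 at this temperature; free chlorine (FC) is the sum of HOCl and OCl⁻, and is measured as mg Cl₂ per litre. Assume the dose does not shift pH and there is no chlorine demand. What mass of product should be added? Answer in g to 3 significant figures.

603 g

Volume: 25,700 US gal × 3.785 L/gal = 97,274 L.
[OCl⁻]/[HOCl] = 10^(pH − pKa) = 10^(7.74 − 7.49) = 1.778; fraction as HOCl = 1/(1 + 1.778) = 0.3599.
Free chlorine required for 2.17 ppm HOCl: 2.17 / 0.3599 = 6.029 ppm.
FC to add: 6.029 − 0.4 = 5.629 mg/L as Cl₂.
Cl₂ equivalent: 5.629 mg/L × 97,274 L = 547.5 g.
Product at 90.8% available Cl: 547.5 / 0.908 = 603 g.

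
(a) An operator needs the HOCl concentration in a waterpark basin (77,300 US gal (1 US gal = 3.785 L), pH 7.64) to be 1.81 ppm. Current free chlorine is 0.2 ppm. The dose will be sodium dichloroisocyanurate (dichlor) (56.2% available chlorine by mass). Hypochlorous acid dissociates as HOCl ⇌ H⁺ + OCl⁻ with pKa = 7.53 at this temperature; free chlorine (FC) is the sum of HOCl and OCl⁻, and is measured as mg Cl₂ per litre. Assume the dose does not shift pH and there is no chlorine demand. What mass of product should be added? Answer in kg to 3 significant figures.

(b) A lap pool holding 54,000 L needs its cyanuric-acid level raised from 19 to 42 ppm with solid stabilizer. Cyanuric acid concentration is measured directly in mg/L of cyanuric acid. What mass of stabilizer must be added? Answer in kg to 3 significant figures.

(a) 2.05 kg; (b) 1.24 kg

(a) Volume: 77,300 US gal × 3.785 L/gal = 292,580 L.
(a) [OCl⁻]/[HOCl] = 10^(pH − pKa) = 10^(7.64 − 7.53) = 1.288; fraction as HOCl = 1/(1 + 1.288) = 0.437.
(a) Free chlorine required for 1.81 ppm HOCl: 1.81 / 0.437 = 4.142 ppm.
(a) FC to add: 4.142 − 0.2 = 3.942 mg/L as Cl₂.
(a) Cl₂ equivalent: 3.942 mg/L × 292,580 L = 1153 g.
(a) Product at 56.2% available Cl: 1153 / 0.562 = 2052 g.

(b) CYA to add: (42 − 19) = 23 mg/L × 54,000 L = 1242 g cyanuric acid.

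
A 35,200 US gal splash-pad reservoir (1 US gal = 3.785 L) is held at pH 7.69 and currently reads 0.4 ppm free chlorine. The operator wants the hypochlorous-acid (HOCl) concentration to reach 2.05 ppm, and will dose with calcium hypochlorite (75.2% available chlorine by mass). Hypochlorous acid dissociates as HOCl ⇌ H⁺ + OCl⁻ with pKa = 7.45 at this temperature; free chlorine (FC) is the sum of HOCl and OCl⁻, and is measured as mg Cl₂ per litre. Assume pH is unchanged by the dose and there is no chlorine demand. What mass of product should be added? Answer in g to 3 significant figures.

Volume: 35,200 US gal × 3.785 L/gal = 133,232 L.
[OCl⁻]/[HOCl] = 10^(pH − pKa) = 10^(7.69 − 7.45) = 1.738; fraction as HOCl = 1/(1 + 1.738) = 0.3653.
Free chlorine required for 2.05 ppm HOCl: 2.05 / 0.3653 = 5.612 ppm.
FC to add: 5.612 − 0.4 = 5.212 mg/L as Cl₂.
Cl₂ equivalent: 5.212 mg/L × 133,232 L = 694.5 g.
Product at 75.2% available Cl: 694.5 / 0.752 = 923.5 g.

923 g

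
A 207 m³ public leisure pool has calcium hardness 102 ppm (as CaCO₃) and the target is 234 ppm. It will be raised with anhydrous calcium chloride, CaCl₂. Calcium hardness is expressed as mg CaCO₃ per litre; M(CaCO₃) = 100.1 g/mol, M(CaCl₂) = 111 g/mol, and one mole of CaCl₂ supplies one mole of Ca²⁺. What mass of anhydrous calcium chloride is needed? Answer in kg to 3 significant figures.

Volume: 207 m³ = 207,000 L.
Hardness to add: (234 − 102) = 132 mg/L as CaCO₃ × 207,000 L = 27,320 g as CaCO₃.
Moles of Ca²⁺ (1 mol Ca²⁺ ≡ 1 mol CaCO₃): 27,320 / 100.1 g/mol = 273 mol.
Mass of CaCl₂: 273 × 111 = 30,300 g.

30.3 kg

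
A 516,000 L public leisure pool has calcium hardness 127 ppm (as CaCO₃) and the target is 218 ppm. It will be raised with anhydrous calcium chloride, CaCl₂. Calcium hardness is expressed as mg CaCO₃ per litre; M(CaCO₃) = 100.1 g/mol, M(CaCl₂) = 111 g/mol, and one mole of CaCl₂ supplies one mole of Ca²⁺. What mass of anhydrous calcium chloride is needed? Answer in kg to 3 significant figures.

Hardness to add: (218 − 127) = 91 mg/L as CaCO₃ × 516,000 L = 46,960 g as CaCO₃.
Moles of Ca²⁺ (1 mol Ca²⁺ ≡ 1 mol CaCO₃): 46,960 / 100.1 g/mol = 469.1 mol.
Mass of CaCl₂: 469.1 × 111 = 52,070 g.

52.1 kg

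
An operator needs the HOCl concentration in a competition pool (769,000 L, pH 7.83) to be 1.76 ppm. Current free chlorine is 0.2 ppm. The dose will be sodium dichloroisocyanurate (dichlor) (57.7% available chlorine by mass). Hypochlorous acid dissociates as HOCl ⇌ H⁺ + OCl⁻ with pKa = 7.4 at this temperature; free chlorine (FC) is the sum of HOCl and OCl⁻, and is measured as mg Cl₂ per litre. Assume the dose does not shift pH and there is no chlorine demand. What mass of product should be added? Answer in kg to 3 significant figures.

[OCl⁻]/[HOCl] = 10^(pH − pKa) = 10^(7.83 − 7.4) = 2.692; fraction as HOCl = 1/(1 + 2.692) = 0.2709.
Free chlorine required for 1.76 ppm HOCl: 1.76 / 0.2709 = 6.497 ppm.
FC to add: 6.497 − 0.2 = 6.297 mg/L as Cl₂.
Cl₂ equivalent: 6.297 mg/L × 769,000 L = 4842 g.
Product at 57.7% available Cl: 4842 / 0.577 = 8392 g.

8.39 kg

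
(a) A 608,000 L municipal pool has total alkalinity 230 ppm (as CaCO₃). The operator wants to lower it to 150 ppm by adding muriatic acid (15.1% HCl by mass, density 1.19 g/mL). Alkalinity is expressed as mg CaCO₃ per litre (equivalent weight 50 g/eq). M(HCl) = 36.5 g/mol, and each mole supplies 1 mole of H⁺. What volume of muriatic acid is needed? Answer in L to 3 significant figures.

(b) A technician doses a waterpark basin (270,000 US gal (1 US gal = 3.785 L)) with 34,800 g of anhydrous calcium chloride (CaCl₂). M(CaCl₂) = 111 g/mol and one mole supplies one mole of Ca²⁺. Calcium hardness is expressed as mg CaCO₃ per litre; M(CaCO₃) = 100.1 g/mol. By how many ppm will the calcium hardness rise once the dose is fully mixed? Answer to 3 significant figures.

(a) 198 L; (b) 30.7 ppm

(a) Alkalinity to neutralize: (230 − 150) = 80 mg/L as CaCO₃ × 608,000 L = 48,640 g as CaCO₃.
(a) Equivalents of H⁺ required: 48,640 ÷ 50 g/eq = 972.8 eq = 972.8 mol HCl.
(a) Mass of HCl: 972.8 × 36.5 = 35,510 g.
(a) Mass of 15.1% solution: 35,510 / 0.151 = 235,100 g.
(a) Volume: 235,100 g ÷ 1.19 g/mL = 197,600 mL.

(b) Volume: 270,000 US gal × 3.785 L/gal = 1,021,950 L.
(b) Moles of Ca²⁺: 34,800 g ÷ 111 g/mol = 313.5 mol.
(b) As CaCO₃: 313.5 mol × 100.1 g/mol = 31,380 g.
(b) Rise: 31,380 g / 1,021,950 L × 1000 = 30.71 mg/L.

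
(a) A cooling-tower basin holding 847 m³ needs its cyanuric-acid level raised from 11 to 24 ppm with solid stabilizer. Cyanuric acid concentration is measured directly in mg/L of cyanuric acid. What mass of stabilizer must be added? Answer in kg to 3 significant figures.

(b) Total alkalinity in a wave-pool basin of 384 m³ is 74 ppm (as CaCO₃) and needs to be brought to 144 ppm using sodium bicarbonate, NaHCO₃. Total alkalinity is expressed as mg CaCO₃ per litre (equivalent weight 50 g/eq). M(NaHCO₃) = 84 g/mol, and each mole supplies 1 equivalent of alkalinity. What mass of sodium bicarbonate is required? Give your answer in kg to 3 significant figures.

(a) Volume: 847 m³ = 847,000 L.
(a) CYA to add: (24 − 11) = 13 mg/L × 847,000 L = 11,010 g cyanuric acid.

(b) Volume: 384 m³ = 384,000 L.
(b) Alkalinity to add: (144 − 74) = 70 mg/L as CaCO₃ × 384,000 L = 26,880 g as CaCO₃.
(b) Equivalents: 26,880 g ÷ 50 g/eq = 537.6 eq.
(b) NaHCO₃ supplies 1 eq per mole → 537.6 mol.
(b) Mass: 537.6 mol × 84 g/mol = 45,160 g.

(a) 11.0 kg; (b) 45.2 kg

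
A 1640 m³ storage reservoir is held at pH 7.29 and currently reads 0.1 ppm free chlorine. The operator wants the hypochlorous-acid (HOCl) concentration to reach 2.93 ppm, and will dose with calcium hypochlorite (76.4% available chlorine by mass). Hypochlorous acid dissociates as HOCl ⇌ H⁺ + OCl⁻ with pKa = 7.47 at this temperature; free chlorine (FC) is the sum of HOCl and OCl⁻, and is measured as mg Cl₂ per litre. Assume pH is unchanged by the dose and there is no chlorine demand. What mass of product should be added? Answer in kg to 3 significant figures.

10.2 kg

Volume: 1640 m³ = 1,640,000 L.
[OCl⁻]/[HOCl] = 10^(pH − pKa) = 10^(7.29 − 7.47) = 0.6607; fraction as HOCl = 1/(1 + 0.6607) = 0.6022.
Free chlorine required for 2.93 ppm HOCl: 2.93 / 0.6022 = 4.866 ppm.
FC to add: 4.866 − 0.1 = 4.766 mg/L as Cl₂.
Cl₂ equivalent: 4.766 mg/L × 1,640,000 L = 7816 g.
Product at 76.4% available Cl: 7816 / 0.764 = 10,230 g.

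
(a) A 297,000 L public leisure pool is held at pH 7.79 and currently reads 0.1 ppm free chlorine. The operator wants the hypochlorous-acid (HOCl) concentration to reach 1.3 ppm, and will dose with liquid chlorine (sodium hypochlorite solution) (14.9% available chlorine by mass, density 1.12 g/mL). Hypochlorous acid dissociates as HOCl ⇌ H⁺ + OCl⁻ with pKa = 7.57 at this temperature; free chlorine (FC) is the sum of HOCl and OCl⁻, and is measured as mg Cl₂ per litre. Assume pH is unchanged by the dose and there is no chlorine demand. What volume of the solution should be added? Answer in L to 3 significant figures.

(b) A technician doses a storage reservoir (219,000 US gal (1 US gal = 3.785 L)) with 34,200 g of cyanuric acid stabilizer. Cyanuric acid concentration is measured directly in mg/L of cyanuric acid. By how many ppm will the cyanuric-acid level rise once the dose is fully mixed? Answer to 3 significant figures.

(a) 5.98 L; (b) 41.3 ppm

(a) [OCl⁻]/[HOCl] = 10^(pH − pKa) = 10^(7.79 − 7.57) = 1.66; fraction as HOCl = 1/(1 + 1.66) = 0.376.
(a) Free chlorine required for 1.3 ppm HOCl: 1.3 / 0.376 = 3.457 ppm.
(a) FC to add: 3.457 − 0.1 = 3.357 mg/L as Cl₂.
(a) Cl₂ equivalent: 3.357 mg/L × 297,000 L = 997.2 g.
(a) Product at 14.9% available Cl: 997.2 / 0.149 = 6692 g.
(a) Volume: 6692 g ÷ 1.12 g/mL = 5975 mL.

(b) Volume: 219,000 US gal × 3.785 L/gal = 828,915 L.
(b) Rise: 34,200 g / 828,915 L × 1000 = 41.26 mg/L.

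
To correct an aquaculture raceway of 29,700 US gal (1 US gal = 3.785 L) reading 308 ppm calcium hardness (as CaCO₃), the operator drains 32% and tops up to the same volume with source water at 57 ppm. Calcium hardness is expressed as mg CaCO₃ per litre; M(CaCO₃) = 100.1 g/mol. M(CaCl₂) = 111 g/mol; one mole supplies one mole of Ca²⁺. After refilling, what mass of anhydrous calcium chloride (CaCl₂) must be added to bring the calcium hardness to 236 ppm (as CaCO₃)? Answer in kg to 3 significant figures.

1.04 kg

Volume: 29,700 US gal × 3.785 L/gal = 112,414 L.
After draining 32% and refilling: 308 × 0.68 + 57 × 0.32 = 227.68 ppm.
Deficit to target: 236 − 227.68 = 8.32 mg/L.
As CaCO₃: 8.32 mg/L × 112,414 L = 935.3 g; ÷ 100.1 = 9.344 mol Ca²⁺.
Mass: 9.344 × 111 = 1037 g.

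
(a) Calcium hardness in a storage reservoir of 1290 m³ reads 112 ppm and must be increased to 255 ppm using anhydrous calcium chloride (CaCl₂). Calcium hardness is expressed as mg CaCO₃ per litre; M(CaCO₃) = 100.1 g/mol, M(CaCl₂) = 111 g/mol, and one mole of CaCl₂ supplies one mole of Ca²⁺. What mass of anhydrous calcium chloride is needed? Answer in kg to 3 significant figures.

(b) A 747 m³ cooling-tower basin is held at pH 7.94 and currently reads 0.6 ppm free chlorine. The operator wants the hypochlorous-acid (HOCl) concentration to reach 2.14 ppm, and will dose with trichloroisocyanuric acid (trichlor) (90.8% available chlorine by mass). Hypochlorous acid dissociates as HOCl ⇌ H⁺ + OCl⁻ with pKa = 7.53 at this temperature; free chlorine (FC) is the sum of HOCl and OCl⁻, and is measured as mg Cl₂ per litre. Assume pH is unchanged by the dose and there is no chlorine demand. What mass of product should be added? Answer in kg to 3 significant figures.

(a) 205 kg; (b) 5.79 kg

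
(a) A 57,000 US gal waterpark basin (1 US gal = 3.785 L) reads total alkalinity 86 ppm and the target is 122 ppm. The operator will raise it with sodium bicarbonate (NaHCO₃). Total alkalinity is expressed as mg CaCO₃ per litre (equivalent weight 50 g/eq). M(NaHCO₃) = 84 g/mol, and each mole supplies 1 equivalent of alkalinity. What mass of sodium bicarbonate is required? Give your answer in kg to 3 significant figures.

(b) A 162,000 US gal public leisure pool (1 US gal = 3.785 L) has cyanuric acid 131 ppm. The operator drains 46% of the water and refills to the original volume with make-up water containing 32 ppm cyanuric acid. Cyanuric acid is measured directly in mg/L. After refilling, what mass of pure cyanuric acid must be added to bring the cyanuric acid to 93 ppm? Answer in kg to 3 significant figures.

(a) Volume: 57,000 US gal × 3.785 L/gal = 215,745 L.
(a) Alkalinity to add: (122 − 86) = 36 mg/L as CaCO₃ × 215,745 L = 7767 g as CaCO₃.
(a) Equivalents: 7767 g ÷ 50 g/eq = 155.3 eq.
(a) NaHCO₃ supplies 1 eq per mole → 155.3 mol.
(a) Mass: 155.3 mol × 84 g/mol = 13,050 g.

(b) Volume: 162,000 US gal × 3.785 L/gal = 613,170 L.
(b) After draining 46% and refilling: 131 × 0.54 + 32 × 0.46 = 85.46 ppm.
(b) Deficit to target: 93 − 85.46 = 7.54 mg/L.
(b) Mass: 7.54 mg/L × 613,170 L = 4623 g cyanuric acid.

(a) 13.0 kg; (b) 4.62 kg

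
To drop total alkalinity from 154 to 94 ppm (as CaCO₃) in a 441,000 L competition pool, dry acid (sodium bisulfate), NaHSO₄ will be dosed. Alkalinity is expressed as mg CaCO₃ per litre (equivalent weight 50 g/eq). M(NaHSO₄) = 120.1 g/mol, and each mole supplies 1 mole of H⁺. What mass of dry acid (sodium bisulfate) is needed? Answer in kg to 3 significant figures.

63.6 kg

Alkalinity to neutralize: (154 − 94) = 60 mg/L as CaCO₃ × 441,000 L = 26,460 g as CaCO₃.
Equivalents of H⁺ required: 26,460 ÷ 50 g/eq = 529.2 eq = 529.2 mol NaHSO₄.
Mass of NaHSO₄: 529.2 × 120.1 = 63,560 g.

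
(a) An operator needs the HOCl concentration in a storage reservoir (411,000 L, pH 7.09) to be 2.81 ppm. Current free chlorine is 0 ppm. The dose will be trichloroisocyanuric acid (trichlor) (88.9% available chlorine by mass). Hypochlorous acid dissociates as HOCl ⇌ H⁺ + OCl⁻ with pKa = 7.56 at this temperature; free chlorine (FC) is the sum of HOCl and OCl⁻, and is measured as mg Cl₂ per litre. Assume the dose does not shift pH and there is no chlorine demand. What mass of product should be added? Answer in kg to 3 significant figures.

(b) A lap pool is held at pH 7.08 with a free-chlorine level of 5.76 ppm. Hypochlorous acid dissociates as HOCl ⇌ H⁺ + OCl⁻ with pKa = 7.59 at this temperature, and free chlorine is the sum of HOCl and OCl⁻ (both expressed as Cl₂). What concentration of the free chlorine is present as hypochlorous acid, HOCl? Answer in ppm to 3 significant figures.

(a) [OCl⁻]/[HOCl] = 10^(pH − pKa) = 10^(7.09 − 7.56) = 0.3388; fraction as HOCl = 1/(1 + 0.3388) = 0.7469.
(a) Free chlorine required for 2.81 ppm HOCl: 2.81 / 0.7469 = 3.762 ppm.
(a) FC to add: 3.762 − 0 = 3.762 mg/L as Cl₂.
(a) Cl₂ equivalent: 3.762 mg/L × 411,000 L = 1546 g.
(a) Product at 88.9% available Cl: 1546 / 0.889 = 1739 g.

(b) [OCl⁻]/[HOCl] = 10^(pH − pKa) = 10^(7.08 − 7.59) = 10^-0.51 = 0.309.
(b) Fraction as HOCl = 1 / (1 + 0.309) = 0.7639.
(b) HOCl = 0.7639 × 5.76 ppm = 4.4 ppm.

(a) 1.74 kg; (b) 4.40 ppm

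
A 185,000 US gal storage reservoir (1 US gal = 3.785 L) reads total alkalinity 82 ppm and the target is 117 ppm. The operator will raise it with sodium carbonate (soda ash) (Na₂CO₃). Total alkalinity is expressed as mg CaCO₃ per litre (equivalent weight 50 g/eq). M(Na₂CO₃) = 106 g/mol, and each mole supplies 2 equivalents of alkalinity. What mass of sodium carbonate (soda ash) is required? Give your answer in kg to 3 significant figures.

26.0 kg

Volume: 185,000 US gal × 3.785 L/gal = 700,225 L.
Alkalinity to add: (117 − 82) = 35 mg/L as CaCO₃ × 700,225 L = 24,510 g as CaCO₃.
Equivalents: 24,510 g ÷ 50 g/eq = 490.2 eq.
Each mole of Na₂CO₃ supplies 2 eq, so 490.2 / 2 = 245.1 mol.
Mass: 245.1 mol × 106 g/mol = 25,980 g.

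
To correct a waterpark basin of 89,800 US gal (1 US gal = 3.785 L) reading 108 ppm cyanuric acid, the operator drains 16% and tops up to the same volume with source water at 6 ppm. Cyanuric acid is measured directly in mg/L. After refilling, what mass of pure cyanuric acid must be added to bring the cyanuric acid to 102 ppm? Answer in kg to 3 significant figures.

3.51 kg

Volume: 89,800 US gal × 3.785 L/gal = 339,893 L.
After draining 16% and refilling: 108 × 0.84 + 6 × 0.16 = 91.68 ppm.
Deficit to target: 102 − 91.68 = 10.32 mg/L.
Mass: 10.32 mg/L × 339,893 L = 3508 g cyanuric acid.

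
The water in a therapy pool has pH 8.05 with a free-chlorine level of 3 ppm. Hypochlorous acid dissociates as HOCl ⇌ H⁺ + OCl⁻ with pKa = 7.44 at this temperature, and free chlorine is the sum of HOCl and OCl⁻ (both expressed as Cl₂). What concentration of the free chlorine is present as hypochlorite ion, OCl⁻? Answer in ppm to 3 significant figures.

[OCl⁻]/[HOCl] = 10^(pH − pKa) = 10^(8.05 − 7.44) = 10^0.61 = 4.074.
Fraction as HOCl = 1 / (1 + 4.074) = 0.1971.
OCl⁻ = (1 − 0.1971) × 3 ppm = 2.409 ppm.

2.41 ppm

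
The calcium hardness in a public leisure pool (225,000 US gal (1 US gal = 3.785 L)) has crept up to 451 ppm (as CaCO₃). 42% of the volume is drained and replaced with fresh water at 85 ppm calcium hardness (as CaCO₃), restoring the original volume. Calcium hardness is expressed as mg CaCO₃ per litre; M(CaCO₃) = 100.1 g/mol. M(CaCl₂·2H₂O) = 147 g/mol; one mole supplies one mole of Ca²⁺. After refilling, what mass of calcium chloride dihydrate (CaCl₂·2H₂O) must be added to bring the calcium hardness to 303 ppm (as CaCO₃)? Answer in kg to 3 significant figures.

Volume: 225,000 US gal × 3.785 L/gal = 851,625 L.
After draining 42% and refilling: 451 × 0.58 + 85 × 0.42 = 297.28 ppm.
Deficit to target: 303 − 297.28 = 5.72 mg/L.
As CaCO₃: 5.72 mg/L × 851,625 L = 4871 g; ÷ 100.1 = 48.66 mol Ca²⁺.
Mass: 48.66 × 147 = 7154 g.

7.15 kg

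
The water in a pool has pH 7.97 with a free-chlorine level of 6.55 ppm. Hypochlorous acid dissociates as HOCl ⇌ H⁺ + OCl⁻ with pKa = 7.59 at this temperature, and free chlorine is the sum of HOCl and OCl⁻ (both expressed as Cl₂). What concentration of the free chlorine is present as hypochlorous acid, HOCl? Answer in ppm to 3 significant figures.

1.93 ppm

[OCl⁻]/[HOCl] = 10^(pH − pKa) = 10^(7.97 − 7.59) = 10^0.38 = 2.399.
Fraction as HOCl = 1 / (1 + 2.399) = 0.2942.
HOCl = 0.2942 × 6.55 ppm = 1.927 ppm.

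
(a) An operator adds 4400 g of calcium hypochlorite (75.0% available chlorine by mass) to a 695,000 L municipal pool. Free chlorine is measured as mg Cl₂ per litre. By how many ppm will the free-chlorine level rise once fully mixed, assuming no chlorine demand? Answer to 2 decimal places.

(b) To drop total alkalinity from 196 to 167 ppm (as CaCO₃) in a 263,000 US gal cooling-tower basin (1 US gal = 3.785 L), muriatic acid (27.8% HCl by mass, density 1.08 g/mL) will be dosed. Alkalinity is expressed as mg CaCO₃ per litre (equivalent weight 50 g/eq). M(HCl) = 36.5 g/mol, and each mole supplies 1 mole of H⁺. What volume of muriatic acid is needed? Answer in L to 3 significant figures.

(a) 4.75 ppm; (b) 70.2 L

(a) Available chlorine delivered: 4400 g × 0.75 = 3300 g as Cl₂.
(a) Concentration rise: 3300 g / 695,000 L = 4.748 mg/L = 4.75 ppm.

(b) Volume: 263,000 US gal × 3.785 L/gal = 995,455 L.
(b) Alkalinity to neutralize: (196 − 167) = 29 mg/L as CaCO₃ × 995,455 L = 28,870 g as CaCO₃.
(b) Equivalents of H⁺ required: 28,870 ÷ 50 g/eq = 577.4 eq = 577.4 mol HCl.
(b) Mass of HCl: 577.4 × 36.5 = 21,070 g.
(b) Mass of 27.8% solution: 21,070 / 0.278 = 75,800 g.
(b) Volume: 75,800 g ÷ 1.08 g/mL = 70,190 mL.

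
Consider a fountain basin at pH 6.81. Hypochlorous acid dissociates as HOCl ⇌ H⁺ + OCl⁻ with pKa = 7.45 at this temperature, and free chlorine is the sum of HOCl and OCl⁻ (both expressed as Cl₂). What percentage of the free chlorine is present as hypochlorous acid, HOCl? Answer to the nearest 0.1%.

[OCl⁻]/[HOCl] = 10^(pH − pKa) = 10^(6.81 − 7.45) = 10^-0.64 = 0.2291.
Fraction as HOCl = 1 / (1 + 0.2291) = 0.8136.

81.4%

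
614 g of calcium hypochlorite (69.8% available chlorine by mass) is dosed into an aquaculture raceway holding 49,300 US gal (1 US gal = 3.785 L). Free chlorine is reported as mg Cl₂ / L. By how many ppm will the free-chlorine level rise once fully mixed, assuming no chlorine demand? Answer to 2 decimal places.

2.30 ppm

Volume: 49,300 US gal × 3.785 L/gal = 186,600 L.
Available chlorine delivered: 614 g × 0.698 = 428.6 g as Cl₂.
Concentration rise: 428.6 g / 186,600 L = 2.297 mg/L = 2.30 ppm.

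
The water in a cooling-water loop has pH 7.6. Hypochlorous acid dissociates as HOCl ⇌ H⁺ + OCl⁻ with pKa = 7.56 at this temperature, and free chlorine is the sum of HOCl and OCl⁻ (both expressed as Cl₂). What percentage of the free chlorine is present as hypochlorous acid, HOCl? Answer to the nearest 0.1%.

47.7%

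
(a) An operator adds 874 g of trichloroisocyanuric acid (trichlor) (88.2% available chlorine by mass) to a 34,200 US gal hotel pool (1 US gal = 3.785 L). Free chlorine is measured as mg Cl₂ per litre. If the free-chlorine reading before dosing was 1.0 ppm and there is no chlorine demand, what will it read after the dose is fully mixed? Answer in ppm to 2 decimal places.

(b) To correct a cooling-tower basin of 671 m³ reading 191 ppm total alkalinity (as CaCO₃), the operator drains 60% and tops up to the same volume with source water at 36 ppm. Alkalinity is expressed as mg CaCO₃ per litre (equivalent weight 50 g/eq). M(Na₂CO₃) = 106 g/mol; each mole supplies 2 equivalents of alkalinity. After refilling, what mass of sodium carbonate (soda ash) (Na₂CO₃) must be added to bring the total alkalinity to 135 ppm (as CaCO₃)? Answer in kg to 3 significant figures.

(a) 6.96 ppm; (b) 26.3 kg

(a) Volume: 34,200 US gal × 3.785 L/gal = 129,447 L.
(a) Available chlorine delivered: 874 g × 0.882 = 770.9 g as Cl₂.
(a) Concentration rise: 770.9 g / 129,447 L = 5.955 mg/L = 5.96 ppm.
(a) Final FC: 1.0 + 5.96 = 6.96 ppm.

(b) Volume: 671 m³ = 671,000 L.
(b) After draining 60% and refilling: 191 × 0.40 + 36 × 0.60 = 98 ppm.
(b) Deficit to target: 135 − 98 = 37 mg/L.
(b) As CaCO₃: 37 mg/L × 671,000 L = 24,830 g; ÷ 50 g/eq ÷ 2 = 248.3 mol Na₂CO₃.
(b) Mass: 248.3 × 106 = 26,320 g.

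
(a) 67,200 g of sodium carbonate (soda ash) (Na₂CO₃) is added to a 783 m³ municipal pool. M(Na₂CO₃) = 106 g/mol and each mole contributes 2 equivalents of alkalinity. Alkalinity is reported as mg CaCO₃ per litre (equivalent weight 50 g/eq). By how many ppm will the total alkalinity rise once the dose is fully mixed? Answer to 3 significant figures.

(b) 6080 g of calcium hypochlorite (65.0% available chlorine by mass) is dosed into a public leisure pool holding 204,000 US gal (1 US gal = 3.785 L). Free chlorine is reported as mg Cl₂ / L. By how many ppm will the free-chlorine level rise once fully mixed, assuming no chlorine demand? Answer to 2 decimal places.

(a) 81.0 ppm; (b) 5.12 ppm

(a) Volume: 783 m³ = 783,000 L.
(a) Moles of Na₂CO₃: 67,200 g ÷ 106 g/mol = 634 mol → 1268 eq of alkalinity.
(a) As CaCO₃: 1268 eq × 50 g/eq = 63,400 g.
(a) Rise: 63,400 g / 783,000 L × 1000 = 80.97 mg/L.

(b) Volume: 204,000 US gal × 3.785 L/gal = 772,140 L.
(b) Available chlorine delivered: 6080 g × 0.65 = 3952 g as Cl₂.
(b) Concentration rise: 3952 g / 772,140 L = 5.118 mg/L = 5.12 ppm.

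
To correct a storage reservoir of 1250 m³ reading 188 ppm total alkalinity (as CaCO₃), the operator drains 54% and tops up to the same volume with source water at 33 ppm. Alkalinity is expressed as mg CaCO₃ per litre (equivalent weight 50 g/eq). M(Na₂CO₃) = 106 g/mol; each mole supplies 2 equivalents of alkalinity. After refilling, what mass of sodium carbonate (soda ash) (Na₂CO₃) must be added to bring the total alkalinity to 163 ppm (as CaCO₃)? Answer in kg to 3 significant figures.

Volume: 1250 m³ = 1,250,000 L.
After draining 54% and refilling: 188 × 0.46 + 33 × 0.54 = 104.3 ppm.
Deficit to target: 163 − 104.3 = 58.7 mg/L.
As CaCO₃: 58.7 mg/L × 1,250,000 L = 73,380 g; ÷ 50 g/eq ÷ 2 = 733.8 mol Na₂CO₃.
Mass: 733.8 × 106 = 77,780 g.

77.8 kg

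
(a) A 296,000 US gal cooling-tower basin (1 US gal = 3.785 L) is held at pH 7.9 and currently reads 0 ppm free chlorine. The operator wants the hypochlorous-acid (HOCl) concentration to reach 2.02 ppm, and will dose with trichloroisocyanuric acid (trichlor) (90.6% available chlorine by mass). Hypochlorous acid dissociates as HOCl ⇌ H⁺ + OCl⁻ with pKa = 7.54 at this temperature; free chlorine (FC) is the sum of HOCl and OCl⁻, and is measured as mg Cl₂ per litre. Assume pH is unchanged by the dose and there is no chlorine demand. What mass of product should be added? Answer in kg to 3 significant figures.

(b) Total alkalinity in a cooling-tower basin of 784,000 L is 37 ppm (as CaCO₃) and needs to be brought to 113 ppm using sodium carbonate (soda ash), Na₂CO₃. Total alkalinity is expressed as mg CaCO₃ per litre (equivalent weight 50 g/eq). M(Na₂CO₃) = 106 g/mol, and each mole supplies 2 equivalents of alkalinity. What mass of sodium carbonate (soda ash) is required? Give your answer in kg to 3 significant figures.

(a) Volume: 296,000 US gal × 3.785 L/gal = 1,120,360 L.
(a) [OCl⁻]/[HOCl] = 10^(pH − pKa) = 10^(7.9 − 7.54) = 2.291; fraction as HOCl = 1/(1 + 2.291) = 0.3039.
(a) Free chlorine required for 2.02 ppm HOCl: 2.02 / 0.3039 = 6.648 ppm.
(a) FC to add: 6.648 − 0 = 6.648 mg/L as Cl₂.
(a) Cl₂ equivalent: 6.648 mg/L × 1,120,360 L = 7448 g.
(a) Product at 90.6% available Cl: 7448 / 0.906 = 8220 g.

(b) Alkalinity to add: (113 − 37) = 76 mg/L as CaCO₃ × 784,000 L = 59,580 g as CaCO₃.
(b) Equivalents: 59,580 g ÷ 50 g/eq = 1192 eq.
(b) Each mole of Na₂CO₃ supplies 2 eq, so 1192 / 2 = 595.8 mol.
(b) Mass: 595.8 mol × 106 g/mol = 63,160 g.

(a) 8.22 kg; (b) 63.2 kg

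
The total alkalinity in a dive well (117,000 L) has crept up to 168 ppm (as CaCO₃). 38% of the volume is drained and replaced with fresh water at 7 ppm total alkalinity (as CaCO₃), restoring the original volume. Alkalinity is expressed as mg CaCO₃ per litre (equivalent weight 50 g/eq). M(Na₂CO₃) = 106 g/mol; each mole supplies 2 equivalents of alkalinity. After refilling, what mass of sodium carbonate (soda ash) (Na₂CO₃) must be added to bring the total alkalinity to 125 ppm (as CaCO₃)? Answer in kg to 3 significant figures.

2.25 kg

After draining 38% and refilling: 168 × 0.62 + 7 × 0.38 = 106.82 ppm.
Deficit to target: 125 − 106.82 = 18.18 mg/L.
As CaCO₃: 18.18 mg/L × 117,000 L = 2127 g; ÷ 50 g/eq ÷ 2 = 21.27 mol Na₂CO₃.
Mass: 21.27 × 106 = 2255 g.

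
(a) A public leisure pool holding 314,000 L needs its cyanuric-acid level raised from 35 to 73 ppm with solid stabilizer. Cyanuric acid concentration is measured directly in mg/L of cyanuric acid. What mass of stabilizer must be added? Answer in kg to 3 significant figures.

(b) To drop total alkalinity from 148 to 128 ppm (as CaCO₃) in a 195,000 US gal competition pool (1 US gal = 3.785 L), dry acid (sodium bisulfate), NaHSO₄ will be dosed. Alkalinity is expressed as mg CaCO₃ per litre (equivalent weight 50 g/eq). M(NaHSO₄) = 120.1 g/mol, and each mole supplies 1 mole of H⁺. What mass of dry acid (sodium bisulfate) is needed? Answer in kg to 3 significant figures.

(a) 11.9 kg; (b) 35.5 kg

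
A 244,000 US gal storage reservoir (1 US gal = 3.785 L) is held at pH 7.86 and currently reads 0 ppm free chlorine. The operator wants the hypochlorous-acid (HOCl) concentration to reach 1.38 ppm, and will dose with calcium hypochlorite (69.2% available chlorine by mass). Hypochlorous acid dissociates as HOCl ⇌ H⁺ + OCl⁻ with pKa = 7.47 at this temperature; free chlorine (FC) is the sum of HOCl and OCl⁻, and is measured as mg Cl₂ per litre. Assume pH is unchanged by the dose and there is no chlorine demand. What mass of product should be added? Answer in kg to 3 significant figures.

Volume: 244,000 US gal × 3.785 L/gal = 923,540 L.
[OCl⁻]/[HOCl] = 10^(pH − pKa) = 10^(7.86 − 7.47) = 2.455; fraction as HOCl = 1/(1 + 2.455) = 0.2895.
Free chlorine required for 1.38 ppm HOCl: 1.38 / 0.2895 = 4.767 ppm.
FC to add: 4.767 − 0 = 4.767 mg/L as Cl₂.
Cl₂ equivalent: 4.767 mg/L × 923,540 L = 4403 g.
Product at 69.2% available Cl: 4403 / 0.692 = 6363 g.

6.36 kg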